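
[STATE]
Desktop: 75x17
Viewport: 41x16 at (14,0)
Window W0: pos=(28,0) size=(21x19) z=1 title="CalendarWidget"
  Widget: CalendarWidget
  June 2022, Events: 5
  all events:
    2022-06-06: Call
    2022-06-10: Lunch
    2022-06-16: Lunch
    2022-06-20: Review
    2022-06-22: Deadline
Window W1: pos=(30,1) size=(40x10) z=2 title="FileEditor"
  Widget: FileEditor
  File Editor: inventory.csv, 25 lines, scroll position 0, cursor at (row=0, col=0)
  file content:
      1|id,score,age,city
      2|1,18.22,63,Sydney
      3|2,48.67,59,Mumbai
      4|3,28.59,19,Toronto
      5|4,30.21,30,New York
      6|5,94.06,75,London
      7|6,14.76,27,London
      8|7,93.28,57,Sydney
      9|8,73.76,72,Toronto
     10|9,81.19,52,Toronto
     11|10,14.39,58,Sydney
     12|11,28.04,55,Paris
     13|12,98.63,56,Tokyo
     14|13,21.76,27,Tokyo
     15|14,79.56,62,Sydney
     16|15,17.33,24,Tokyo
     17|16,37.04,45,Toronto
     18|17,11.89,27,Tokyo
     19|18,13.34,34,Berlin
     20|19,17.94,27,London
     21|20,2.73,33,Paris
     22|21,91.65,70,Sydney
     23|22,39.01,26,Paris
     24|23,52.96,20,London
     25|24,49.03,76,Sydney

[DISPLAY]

              ┏━━━━━━━━━━━━━━━━━━━┓      
              ┃ ┏━━━━━━━━━━━━━━━━━━━━━━━━
              ┠─┃ FileEditor             
              ┃ ┠────────────────────────
              ┃M┃█d,score,age,city       
              ┃ ┃1,18.22,63,Sydney       
              ┃ ┃2,48.67,59,Mumbai       
              ┃1┃3,28.59,19,Toronto      
              ┃2┃4,30.21,30,New York     
              ┃2┃5,94.06,75,London       
              ┃ ┗━━━━━━━━━━━━━━━━━━━━━━━━
              ┃                   ┃      
              ┃                   ┃      
              ┃                   ┃      
              ┃                   ┃      
              ┃                   ┃      


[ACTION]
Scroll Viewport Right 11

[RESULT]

   ┏━━━━━━━━━━━━━━━━━━━┓                 
   ┃ ┏━━━━━━━━━━━━━━━━━━━━━━━━━━━━━━━━━━━
   ┠─┃ FileEditor                        
   ┃ ┠───────────────────────────────────
   ┃M┃█d,score,age,city                  
   ┃ ┃1,18.22,63,Sydney                  
   ┃ ┃2,48.67,59,Mumbai                  
   ┃1┃3,28.59,19,Toronto                 
   ┃2┃4,30.21,30,New York                
   ┃2┃5,94.06,75,London                  
   ┃ ┗━━━━━━━━━━━━━━━━━━━━━━━━━━━━━━━━━━━
   ┃                   ┃                 
   ┃                   ┃                 
   ┃                   ┃                 
   ┃                   ┃                 
   ┃                   ┃                 


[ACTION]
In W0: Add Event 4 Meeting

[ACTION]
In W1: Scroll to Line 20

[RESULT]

   ┏━━━━━━━━━━━━━━━━━━━┓                 
   ┃ ┏━━━━━━━━━━━━━━━━━━━━━━━━━━━━━━━━━━━
   ┠─┃ FileEditor                        
   ┃ ┠───────────────────────────────────
   ┃M┃19,17.94,27,London                 
   ┃ ┃20,2.73,33,Paris                   
   ┃ ┃21,91.65,70,Sydney                 
   ┃1┃22,39.01,26,Paris                  
   ┃2┃23,52.96,20,London                 
   ┃2┃24,49.03,76,Sydney                 
   ┃ ┗━━━━━━━━━━━━━━━━━━━━━━━━━━━━━━━━━━━
   ┃                   ┃                 
   ┃                   ┃                 
   ┃                   ┃                 
   ┃                   ┃                 
   ┃                   ┃                 


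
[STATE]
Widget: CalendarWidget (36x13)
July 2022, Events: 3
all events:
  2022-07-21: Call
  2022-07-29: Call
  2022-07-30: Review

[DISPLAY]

             July 2022              
Mo Tu We Th Fr Sa Su                
             1  2  3                
 4  5  6  7  8  9 10                
11 12 13 14 15 16 17                
18 19 20 21* 22 23 24               
25 26 27 28 29* 30* 31              
                                    
                                    
                                    
                                    
                                    
                                    


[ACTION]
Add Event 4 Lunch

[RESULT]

             July 2022              
Mo Tu We Th Fr Sa Su                
             1  2  3                
 4*  5  6  7  8  9 10               
11 12 13 14 15 16 17                
18 19 20 21* 22 23 24               
25 26 27 28 29* 30* 31              
                                    
                                    
                                    
                                    
                                    
                                    


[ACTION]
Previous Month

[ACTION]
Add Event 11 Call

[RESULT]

             June 2022              
Mo Tu We Th Fr Sa Su                
       1  2  3  4  5                
 6  7  8  9 10 11* 12               
13 14 15 16 17 18 19                
20 21 22 23 24 25 26                
27 28 29 30                         
                                    
                                    
                                    
                                    
                                    
                                    


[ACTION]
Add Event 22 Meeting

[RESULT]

             June 2022              
Mo Tu We Th Fr Sa Su                
       1  2  3  4  5                
 6  7  8  9 10 11* 12               
13 14 15 16 17 18 19                
20 21 22* 23 24 25 26               
27 28 29 30                         
                                    
                                    
                                    
                                    
                                    
                                    


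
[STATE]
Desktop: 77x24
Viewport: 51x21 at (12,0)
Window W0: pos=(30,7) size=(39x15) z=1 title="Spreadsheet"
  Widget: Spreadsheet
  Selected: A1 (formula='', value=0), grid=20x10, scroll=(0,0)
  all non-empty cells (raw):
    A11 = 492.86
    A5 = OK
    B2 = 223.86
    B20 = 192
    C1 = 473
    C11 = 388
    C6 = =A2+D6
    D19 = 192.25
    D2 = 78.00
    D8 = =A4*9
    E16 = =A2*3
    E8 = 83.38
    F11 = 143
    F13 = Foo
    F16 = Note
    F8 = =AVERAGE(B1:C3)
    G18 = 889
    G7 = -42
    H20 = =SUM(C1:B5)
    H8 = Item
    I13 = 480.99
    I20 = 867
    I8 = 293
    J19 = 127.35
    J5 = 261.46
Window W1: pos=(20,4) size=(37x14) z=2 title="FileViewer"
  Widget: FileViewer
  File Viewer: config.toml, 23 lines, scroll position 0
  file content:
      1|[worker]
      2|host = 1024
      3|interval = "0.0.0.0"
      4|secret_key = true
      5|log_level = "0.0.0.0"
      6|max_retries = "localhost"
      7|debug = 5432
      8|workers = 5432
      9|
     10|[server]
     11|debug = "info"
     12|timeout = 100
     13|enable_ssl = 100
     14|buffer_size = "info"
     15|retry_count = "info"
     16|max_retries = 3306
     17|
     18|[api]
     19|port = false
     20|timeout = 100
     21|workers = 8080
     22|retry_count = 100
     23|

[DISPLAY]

                                                   
                                                   
                                                   
                                                   
        ┏━━━━━━━━━━━━━━━━━━━━━━━━━━━━━━━━━━━┓      
        ┃ FileViewer                        ┃      
        ┠───────────────────────────────────┨      
        ┃[worker]                          ▲┃━━━━━━
        ┃host = 1024                       █┃      
        ┃interval = "0.0.0.0"              ░┃──────
        ┃secret_key = true                 ░┃      
        ┃log_level = "0.0.0.0"             ░┃     D
        ┃max_retries = "localhost"         ░┃------
        ┃debug = 5432                      ░┃73    
        ┃workers = 5432                    ░┃ 0    
        ┃                                  ░┃ 0    
        ┃[server]                          ▼┃ 0    
        ┗━━━━━━━━━━━━━━━━━━━━━━━━━━━━━━━━━━━┛ 0    
                  ┃  6        0       0       0    
                  ┃  7        0       0       0    
                  ┃  8        0       0       0    


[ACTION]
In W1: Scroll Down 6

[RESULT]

                                                   
                                                   
                                                   
                                                   
        ┏━━━━━━━━━━━━━━━━━━━━━━━━━━━━━━━━━━━┓      
        ┃ FileViewer                        ┃      
        ┠───────────────────────────────────┨      
        ┃debug = 5432                      ▲┃━━━━━━
        ┃workers = 5432                    ░┃      
        ┃                                  ░┃──────
        ┃[server]                          ░┃      
        ┃debug = "info"                    █┃     D
        ┃timeout = 100                     ░┃------
        ┃enable_ssl = 100                  ░┃73    
        ┃buffer_size = "info"              ░┃ 0    
        ┃retry_count = "info"              ░┃ 0    
        ┃max_retries = 3306                ▼┃ 0    
        ┗━━━━━━━━━━━━━━━━━━━━━━━━━━━━━━━━━━━┛ 0    
                  ┃  6        0       0       0    
                  ┃  7        0       0       0    
                  ┃  8        0       0       0    


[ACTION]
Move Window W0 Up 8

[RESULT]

                  ┏━━━━━━━━━━━━━━━━━━━━━━━━━━━━━━━━
                  ┃ Spreadsheet                    
                  ┠────────────────────────────────
                  ┃A1:                             
        ┏━━━━━━━━━━━━━━━━━━━━━━━━━━━━━━━━━━━┓     D
        ┃ FileViewer                        ┃------
        ┠───────────────────────────────────┨73    
        ┃debug = 5432                      ▲┃ 0    
        ┃workers = 5432                    ░┃ 0    
        ┃                                  ░┃ 0    
        ┃[server]                          ░┃ 0    
        ┃debug = "info"                    █┃ 0    
        ┃timeout = 100                     ░┃ 0    
        ┃enable_ssl = 100                  ░┃ 0    
        ┃buffer_size = "info"              ░┃━━━━━━
        ┃retry_count = "info"              ░┃      
        ┃max_retries = 3306                ▼┃      
        ┗━━━━━━━━━━━━━━━━━━━━━━━━━━━━━━━━━━━┛      
                                                   
                                                   
                                                   


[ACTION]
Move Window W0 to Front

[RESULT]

                  ┏━━━━━━━━━━━━━━━━━━━━━━━━━━━━━━━━
                  ┃ Spreadsheet                    
                  ┠────────────────────────────────
                  ┃A1:                             
        ┏━━━━━━━━━┃       A       B       C       D
        ┃ FileView┃--------------------------------
        ┠─────────┃  1      [0]       0     473    
        ┃debug = 5┃  2        0  223.86       0    
        ┃workers =┃  3        0       0       0    
        ┃         ┃  4        0       0       0    
        ┃[server] ┃  5 OK             0       0    
        ┃debug = "┃  6        0       0       0    
        ┃timeout =┃  7        0       0       0    
        ┃enable_ss┃  8        0       0       0    
        ┃buffer_si┗━━━━━━━━━━━━━━━━━━━━━━━━━━━━━━━━
        ┃retry_count = "info"              ░┃      
        ┃max_retries = 3306                ▼┃      
        ┗━━━━━━━━━━━━━━━━━━━━━━━━━━━━━━━━━━━┛      
                                                   
                                                   
                                                   


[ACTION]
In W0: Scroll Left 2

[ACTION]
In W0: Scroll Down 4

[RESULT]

                  ┏━━━━━━━━━━━━━━━━━━━━━━━━━━━━━━━━
                  ┃ Spreadsheet                    
                  ┠────────────────────────────────
                  ┃A1:                             
        ┏━━━━━━━━━┃       A       B       C       D
        ┃ FileView┃--------------------------------
        ┠─────────┃  5 OK             0       0    
        ┃debug = 5┃  6        0       0       0    
        ┃workers =┃  7        0       0       0    
        ┃         ┃  8        0       0       0    
        ┃[server] ┃  9        0       0       0    
        ┃debug = "┃ 10        0       0       0    
        ┃timeout =┃ 11   492.86       0     388    
        ┃enable_ss┃ 12        0       0       0    
        ┃buffer_si┗━━━━━━━━━━━━━━━━━━━━━━━━━━━━━━━━
        ┃retry_count = "info"              ░┃      
        ┃max_retries = 3306                ▼┃      
        ┗━━━━━━━━━━━━━━━━━━━━━━━━━━━━━━━━━━━┛      
                                                   
                                                   
                                                   


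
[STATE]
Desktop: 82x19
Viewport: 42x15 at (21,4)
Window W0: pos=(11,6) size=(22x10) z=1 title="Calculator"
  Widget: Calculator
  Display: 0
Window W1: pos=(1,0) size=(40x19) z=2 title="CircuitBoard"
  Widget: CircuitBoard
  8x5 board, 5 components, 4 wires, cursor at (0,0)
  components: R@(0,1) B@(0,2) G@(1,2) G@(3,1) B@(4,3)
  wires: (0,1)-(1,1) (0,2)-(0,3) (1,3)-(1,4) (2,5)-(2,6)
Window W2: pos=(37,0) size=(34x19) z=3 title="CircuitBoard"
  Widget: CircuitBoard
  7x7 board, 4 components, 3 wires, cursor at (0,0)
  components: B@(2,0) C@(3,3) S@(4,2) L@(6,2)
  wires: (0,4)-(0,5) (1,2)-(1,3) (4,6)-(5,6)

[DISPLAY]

                ┃0  [.]              · ─ ·
                ┃                         
 ·              ┃1           · ─ ·        
                ┃                         
     · ─ ·      ┃2   B                    
                ┃                         
                ┃3               C        
                ┃                         
                ┃4           S            
                ┃                         
                ┃5                        
                ┃                         
                ┃6           L            
                ┃Cursor: (0,0)            
━━━━━━━━━━━━━━━━┗━━━━━━━━━━━━━━━━━━━━━━━━━


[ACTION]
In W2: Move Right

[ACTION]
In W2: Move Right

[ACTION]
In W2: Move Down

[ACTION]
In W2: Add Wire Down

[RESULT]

                ┃0                   · ─ ·
                ┃                         
 ·              ┃1          [.]─ ·        
                ┃            │            
     · ─ ·      ┃2   B       ·            
                ┃                         
                ┃3               C        
                ┃                         
                ┃4           S            
                ┃                         
                ┃5                        
                ┃                         
                ┃6           L            
                ┃Cursor: (1,2)            
━━━━━━━━━━━━━━━━┗━━━━━━━━━━━━━━━━━━━━━━━━━


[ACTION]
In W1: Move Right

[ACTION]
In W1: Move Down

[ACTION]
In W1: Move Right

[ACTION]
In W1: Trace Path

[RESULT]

                ┃0                   · ─ ·
                ┃                         
 ·              ┃1          [.]─ ·        
                ┃            │            
     · ─ ·      ┃2   B       ·            
                ┃                         
                ┃3               C        
                ┃                         
                ┃4           S            
e: G (1 nodes)  ┃                         
                ┃5                        
                ┃                         
                ┃6           L            
                ┃Cursor: (1,2)            
━━━━━━━━━━━━━━━━┗━━━━━━━━━━━━━━━━━━━━━━━━━


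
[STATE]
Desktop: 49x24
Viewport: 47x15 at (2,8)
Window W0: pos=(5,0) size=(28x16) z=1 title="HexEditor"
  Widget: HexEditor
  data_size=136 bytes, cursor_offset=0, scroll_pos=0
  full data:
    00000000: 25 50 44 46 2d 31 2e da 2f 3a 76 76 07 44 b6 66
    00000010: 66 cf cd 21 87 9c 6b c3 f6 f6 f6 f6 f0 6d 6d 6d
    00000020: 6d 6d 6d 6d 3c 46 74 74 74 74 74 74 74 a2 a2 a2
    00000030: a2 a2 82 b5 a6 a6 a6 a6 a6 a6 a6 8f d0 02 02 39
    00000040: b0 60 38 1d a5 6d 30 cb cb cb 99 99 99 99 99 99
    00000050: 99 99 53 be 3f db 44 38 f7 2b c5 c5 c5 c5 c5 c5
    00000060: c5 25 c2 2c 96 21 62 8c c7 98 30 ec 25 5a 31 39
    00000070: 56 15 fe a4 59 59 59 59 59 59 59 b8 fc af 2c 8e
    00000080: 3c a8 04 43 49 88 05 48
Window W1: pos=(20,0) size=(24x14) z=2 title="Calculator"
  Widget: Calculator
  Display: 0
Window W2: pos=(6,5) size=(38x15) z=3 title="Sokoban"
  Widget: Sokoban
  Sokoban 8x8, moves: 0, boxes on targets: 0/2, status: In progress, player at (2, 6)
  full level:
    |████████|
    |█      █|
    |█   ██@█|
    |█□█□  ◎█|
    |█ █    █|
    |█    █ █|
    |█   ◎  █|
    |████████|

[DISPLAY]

   ┃┃████████                            ┃     
   ┃┃█      █                            ┃     
   ┃┃█   ██@█                            ┃     
   ┃┃█□█□  ◎█                            ┃     
   ┃┃█ █    █                            ┃     
   ┃┃█    █ █                            ┃     
   ┃┃█   ◎  █                            ┃     
   ┗┃████████                            ┃     
    ┃Moves: 0  0/2                       ┃     
    ┃                                    ┃     
    ┃                                    ┃     
    ┗━━━━━━━━━━━━━━━━━━━━━━━━━━━━━━━━━━━━┛     
                                               
                                               
                                               


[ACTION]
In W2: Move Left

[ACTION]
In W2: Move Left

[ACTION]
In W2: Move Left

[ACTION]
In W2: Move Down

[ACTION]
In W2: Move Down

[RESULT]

   ┃┃████████                            ┃     
   ┃┃█      █                            ┃     
   ┃┃█   ██ █                            ┃     
   ┃┃█□█□  ◎█                            ┃     
   ┃┃█ █   @█                            ┃     
   ┃┃█    █ █                            ┃     
   ┃┃█   ◎  █                            ┃     
   ┗┃████████                            ┃     
    ┃Moves: 2  0/2                       ┃     
    ┃                                    ┃     
    ┃                                    ┃     
    ┗━━━━━━━━━━━━━━━━━━━━━━━━━━━━━━━━━━━━┛     
                                               
                                               
                                               


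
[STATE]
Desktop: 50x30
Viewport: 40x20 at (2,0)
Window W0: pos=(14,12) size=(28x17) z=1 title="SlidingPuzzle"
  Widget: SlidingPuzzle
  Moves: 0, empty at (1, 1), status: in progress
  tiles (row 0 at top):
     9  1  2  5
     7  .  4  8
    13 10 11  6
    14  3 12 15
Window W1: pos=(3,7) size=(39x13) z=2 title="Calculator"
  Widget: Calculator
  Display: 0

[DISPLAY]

                                        
                                        
                                        
                                        
                                        
                                        
                                        
 ┏━━━━━━━━━━━━━━━━━━━━━━━━━━━━━━━━━━━━━┓
 ┃ Calculator                          ┃
 ┠─────────────────────────────────────┨
 ┃                                    0┃
 ┃┌───┬───┬───┬───┐                    ┃
 ┃│ 7 │ 8 │ 9 │ ÷ │                    ┃
 ┃├───┼───┼───┼───┤                    ┃
 ┃│ 4 │ 5 │ 6 │ × │                    ┃
 ┃├───┼───┼───┼───┤                    ┃
 ┃│ 1 │ 2 │ 3 │ - │                    ┃
 ┃├───┼───┼───┼───┤                    ┃
 ┃│ 0 │ . │ = │ + │                    ┃
 ┗━━━━━━━━━━━━━━━━━━━━━━━━━━━━━━━━━━━━━┛


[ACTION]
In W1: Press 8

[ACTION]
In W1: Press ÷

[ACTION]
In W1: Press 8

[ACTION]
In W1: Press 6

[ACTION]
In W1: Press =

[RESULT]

                                        
                                        
                                        
                                        
                                        
                                        
                                        
 ┏━━━━━━━━━━━━━━━━━━━━━━━━━━━━━━━━━━━━━┓
 ┃ Calculator                          ┃
 ┠─────────────────────────────────────┨
 ┃                        0.09302325581┃
 ┃┌───┬───┬───┬───┐                    ┃
 ┃│ 7 │ 8 │ 9 │ ÷ │                    ┃
 ┃├───┼───┼───┼───┤                    ┃
 ┃│ 4 │ 5 │ 6 │ × │                    ┃
 ┃├───┼───┼───┼───┤                    ┃
 ┃│ 1 │ 2 │ 3 │ - │                    ┃
 ┃├───┼───┼───┼───┤                    ┃
 ┃│ 0 │ . │ = │ + │                    ┃
 ┗━━━━━━━━━━━━━━━━━━━━━━━━━━━━━━━━━━━━━┛


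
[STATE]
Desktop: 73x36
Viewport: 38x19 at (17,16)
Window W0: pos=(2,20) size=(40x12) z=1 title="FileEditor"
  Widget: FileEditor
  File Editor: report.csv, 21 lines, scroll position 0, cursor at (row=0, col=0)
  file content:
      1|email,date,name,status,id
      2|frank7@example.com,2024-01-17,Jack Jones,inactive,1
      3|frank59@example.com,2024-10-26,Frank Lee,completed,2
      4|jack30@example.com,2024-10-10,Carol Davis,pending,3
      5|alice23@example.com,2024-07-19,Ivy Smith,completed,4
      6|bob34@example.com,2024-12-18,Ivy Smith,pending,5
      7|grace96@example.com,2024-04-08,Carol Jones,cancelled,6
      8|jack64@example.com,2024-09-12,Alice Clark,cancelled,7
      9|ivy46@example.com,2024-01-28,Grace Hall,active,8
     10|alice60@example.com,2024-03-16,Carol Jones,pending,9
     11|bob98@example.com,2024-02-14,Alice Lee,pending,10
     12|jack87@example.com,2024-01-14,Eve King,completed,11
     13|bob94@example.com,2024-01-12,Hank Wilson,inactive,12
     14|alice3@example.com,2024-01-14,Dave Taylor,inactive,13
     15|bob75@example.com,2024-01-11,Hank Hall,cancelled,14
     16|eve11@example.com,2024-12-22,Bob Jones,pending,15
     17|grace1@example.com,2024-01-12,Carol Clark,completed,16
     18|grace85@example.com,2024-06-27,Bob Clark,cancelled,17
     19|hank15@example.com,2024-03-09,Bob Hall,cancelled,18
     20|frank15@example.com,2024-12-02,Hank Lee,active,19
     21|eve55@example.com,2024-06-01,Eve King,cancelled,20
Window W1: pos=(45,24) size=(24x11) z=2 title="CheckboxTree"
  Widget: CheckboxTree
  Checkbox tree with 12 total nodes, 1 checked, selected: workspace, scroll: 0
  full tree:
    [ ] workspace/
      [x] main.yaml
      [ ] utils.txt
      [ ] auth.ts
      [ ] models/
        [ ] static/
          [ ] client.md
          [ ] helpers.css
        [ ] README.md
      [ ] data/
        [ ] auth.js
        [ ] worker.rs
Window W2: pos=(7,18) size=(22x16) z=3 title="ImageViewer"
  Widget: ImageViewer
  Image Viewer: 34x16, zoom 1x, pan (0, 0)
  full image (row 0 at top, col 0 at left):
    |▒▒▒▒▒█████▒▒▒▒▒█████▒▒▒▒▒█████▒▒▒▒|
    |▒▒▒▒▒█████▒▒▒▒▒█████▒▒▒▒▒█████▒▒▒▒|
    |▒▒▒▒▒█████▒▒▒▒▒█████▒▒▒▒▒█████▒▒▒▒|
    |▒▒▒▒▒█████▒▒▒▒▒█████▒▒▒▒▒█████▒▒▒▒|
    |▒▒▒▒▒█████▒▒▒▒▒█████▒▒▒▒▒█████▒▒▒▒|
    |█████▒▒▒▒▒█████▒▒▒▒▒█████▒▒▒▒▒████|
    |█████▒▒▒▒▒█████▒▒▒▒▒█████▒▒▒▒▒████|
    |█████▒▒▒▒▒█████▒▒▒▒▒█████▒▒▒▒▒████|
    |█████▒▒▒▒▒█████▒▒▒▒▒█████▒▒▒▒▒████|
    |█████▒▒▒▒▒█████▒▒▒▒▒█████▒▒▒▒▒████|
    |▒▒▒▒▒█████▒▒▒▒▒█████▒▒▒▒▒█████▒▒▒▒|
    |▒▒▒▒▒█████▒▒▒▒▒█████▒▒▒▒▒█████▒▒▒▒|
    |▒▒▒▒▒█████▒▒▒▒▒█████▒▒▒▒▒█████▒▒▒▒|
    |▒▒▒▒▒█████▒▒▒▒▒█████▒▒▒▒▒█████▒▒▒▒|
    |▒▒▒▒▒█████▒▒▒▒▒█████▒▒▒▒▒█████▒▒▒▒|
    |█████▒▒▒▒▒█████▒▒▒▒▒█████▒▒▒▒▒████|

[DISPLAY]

                                      
                                      
━━━━━━━━━━━┓                          
wer        ┃                          
───────────┨━━━━━━━━━━━━┓             
█▒▒▒▒▒█████┃            ┃             
█▒▒▒▒▒█████┃────────────┨             
█▒▒▒▒▒█████┃           ▲┃             
█▒▒▒▒▒█████┃-17,Jack Jo█┃   ┏━━━━━━━━━
█▒▒▒▒▒█████┃0-26,Frank ░┃   ┃ Checkbox
▒█████▒▒▒▒▒┃-10,Carol D░┃   ┠─────────
▒█████▒▒▒▒▒┃7-19,Ivy Sm░┃   ┃>[-] work
▒█████▒▒▒▒▒┃18,Ivy Smit░┃   ┃   [x] ma
▒█████▒▒▒▒▒┃4-08,Carol ░┃   ┃   [ ] ut
▒█████▒▒▒▒▒┃-12,Alice C▼┃   ┃   [ ] au
█▒▒▒▒▒█████┃━━━━━━━━━━━━┛   ┃   [ ] mo
█▒▒▒▒▒█████┃                ┃     [ ] 
━━━━━━━━━━━┛                ┃       [ 
                            ┗━━━━━━━━━


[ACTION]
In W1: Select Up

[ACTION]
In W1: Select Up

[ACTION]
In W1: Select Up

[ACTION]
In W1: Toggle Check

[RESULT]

                                      
                                      
━━━━━━━━━━━┓                          
wer        ┃                          
───────────┨━━━━━━━━━━━━┓             
█▒▒▒▒▒█████┃            ┃             
█▒▒▒▒▒█████┃────────────┨             
█▒▒▒▒▒█████┃           ▲┃             
█▒▒▒▒▒█████┃-17,Jack Jo█┃   ┏━━━━━━━━━
█▒▒▒▒▒█████┃0-26,Frank ░┃   ┃ Checkbox
▒█████▒▒▒▒▒┃-10,Carol D░┃   ┠─────────
▒█████▒▒▒▒▒┃7-19,Ivy Sm░┃   ┃>[x] work
▒█████▒▒▒▒▒┃18,Ivy Smit░┃   ┃   [x] ma
▒█████▒▒▒▒▒┃4-08,Carol ░┃   ┃   [x] ut
▒█████▒▒▒▒▒┃-12,Alice C▼┃   ┃   [x] au
█▒▒▒▒▒█████┃━━━━━━━━━━━━┛   ┃   [x] mo
█▒▒▒▒▒█████┃                ┃     [x] 
━━━━━━━━━━━┛                ┃       [x
                            ┗━━━━━━━━━


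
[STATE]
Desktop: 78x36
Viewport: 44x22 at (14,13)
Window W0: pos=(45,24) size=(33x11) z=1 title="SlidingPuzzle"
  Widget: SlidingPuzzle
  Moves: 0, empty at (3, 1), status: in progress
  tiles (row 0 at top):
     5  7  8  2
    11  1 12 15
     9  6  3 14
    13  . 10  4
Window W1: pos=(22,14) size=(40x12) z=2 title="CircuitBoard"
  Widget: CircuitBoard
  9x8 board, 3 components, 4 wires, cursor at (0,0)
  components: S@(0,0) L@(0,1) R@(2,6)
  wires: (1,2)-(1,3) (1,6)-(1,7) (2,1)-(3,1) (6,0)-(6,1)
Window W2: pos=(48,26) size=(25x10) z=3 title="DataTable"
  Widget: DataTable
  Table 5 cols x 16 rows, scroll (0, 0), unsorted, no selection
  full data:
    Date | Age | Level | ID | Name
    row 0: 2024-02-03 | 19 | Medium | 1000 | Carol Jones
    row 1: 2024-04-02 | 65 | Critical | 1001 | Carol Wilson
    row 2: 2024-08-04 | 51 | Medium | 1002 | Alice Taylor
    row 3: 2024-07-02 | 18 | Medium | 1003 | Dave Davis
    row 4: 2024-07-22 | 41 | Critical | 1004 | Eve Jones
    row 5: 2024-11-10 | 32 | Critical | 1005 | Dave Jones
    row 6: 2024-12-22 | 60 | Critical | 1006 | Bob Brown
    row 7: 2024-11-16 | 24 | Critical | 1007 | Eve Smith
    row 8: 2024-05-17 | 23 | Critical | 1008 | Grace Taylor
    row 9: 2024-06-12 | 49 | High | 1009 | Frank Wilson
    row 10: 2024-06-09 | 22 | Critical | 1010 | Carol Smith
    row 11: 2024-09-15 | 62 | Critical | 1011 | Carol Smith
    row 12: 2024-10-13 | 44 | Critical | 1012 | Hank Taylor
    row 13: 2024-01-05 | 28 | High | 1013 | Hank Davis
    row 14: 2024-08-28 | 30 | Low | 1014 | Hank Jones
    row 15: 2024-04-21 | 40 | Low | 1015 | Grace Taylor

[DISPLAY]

                                            
        ┏━━━━━━━━━━━━━━━━━━━━━━━━━━━━━━━━━━━
        ┃ CircuitBoard                      
        ┠───────────────────────────────────
        ┃   0 1 2 3 4 5 6 7 8               
        ┃0  [S]  L                          
        ┃                                   
        ┃1           · ─ ·           · ─ ·  
        ┃                                   
        ┃2       ·                   R      
        ┃        │                          
        ┃3       ·                          
        ┗━━━━━━━━━━━━━━━━━━━━━━━━━━━━━━━━━━━
                               ┠──┏━━━━━━━━━
                               ┃┌─┃ DataTabl
                               ┃│ ┠─────────
                               ┃├─┃Date     
                               ┃│ ┃─────────
                               ┃├─┃2024-02-0
                               ┃│ ┃2024-04-0
                               ┃├─┃2024-08-0
                               ┗━━┃2024-07-0


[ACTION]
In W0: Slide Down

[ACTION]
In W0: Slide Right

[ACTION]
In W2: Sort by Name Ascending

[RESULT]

                                            
        ┏━━━━━━━━━━━━━━━━━━━━━━━━━━━━━━━━━━━
        ┃ CircuitBoard                      
        ┠───────────────────────────────────
        ┃   0 1 2 3 4 5 6 7 8               
        ┃0  [S]  L                          
        ┃                                   
        ┃1           · ─ ·           · ─ ·  
        ┃                                   
        ┃2       ·                   R      
        ┃        │                          
        ┃3       ·                          
        ┗━━━━━━━━━━━━━━━━━━━━━━━━━━━━━━━━━━━
                               ┠──┏━━━━━━━━━
                               ┃┌─┃ DataTabl
                               ┃│ ┠─────────
                               ┃├─┃Date     
                               ┃│ ┃─────────
                               ┃├─┃2024-08-0
                               ┃│ ┃2024-12-2
                               ┃├─┃2024-02-0
                               ┗━━┃2024-06-0


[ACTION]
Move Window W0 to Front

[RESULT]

                                            
        ┏━━━━━━━━━━━━━━━━━━━━━━━━━━━━━━━━━━━
        ┃ CircuitBoard                      
        ┠───────────────────────────────────
        ┃   0 1 2 3 4 5 6 7 8               
        ┃0  [S]  L                          
        ┃                                   
        ┃1           · ─ ·           · ─ ·  
        ┃                                   
        ┃2       ·                   R      
        ┃        │                          
        ┃3       ·             ┏━━━━━━━━━━━━
        ┗━━━━━━━━━━━━━━━━━━━━━━┃ SlidingPuzz
                               ┠────────────
                               ┃┌────┬────┬─
                               ┃│  5 │  7 │ 
                               ┃├────┼────┼─
                               ┃│ 11 │  1 │ 
                               ┃├────┼────┼─
                               ┃│    │  9 │ 
                               ┃├────┼────┼─
                               ┗━━━━━━━━━━━━


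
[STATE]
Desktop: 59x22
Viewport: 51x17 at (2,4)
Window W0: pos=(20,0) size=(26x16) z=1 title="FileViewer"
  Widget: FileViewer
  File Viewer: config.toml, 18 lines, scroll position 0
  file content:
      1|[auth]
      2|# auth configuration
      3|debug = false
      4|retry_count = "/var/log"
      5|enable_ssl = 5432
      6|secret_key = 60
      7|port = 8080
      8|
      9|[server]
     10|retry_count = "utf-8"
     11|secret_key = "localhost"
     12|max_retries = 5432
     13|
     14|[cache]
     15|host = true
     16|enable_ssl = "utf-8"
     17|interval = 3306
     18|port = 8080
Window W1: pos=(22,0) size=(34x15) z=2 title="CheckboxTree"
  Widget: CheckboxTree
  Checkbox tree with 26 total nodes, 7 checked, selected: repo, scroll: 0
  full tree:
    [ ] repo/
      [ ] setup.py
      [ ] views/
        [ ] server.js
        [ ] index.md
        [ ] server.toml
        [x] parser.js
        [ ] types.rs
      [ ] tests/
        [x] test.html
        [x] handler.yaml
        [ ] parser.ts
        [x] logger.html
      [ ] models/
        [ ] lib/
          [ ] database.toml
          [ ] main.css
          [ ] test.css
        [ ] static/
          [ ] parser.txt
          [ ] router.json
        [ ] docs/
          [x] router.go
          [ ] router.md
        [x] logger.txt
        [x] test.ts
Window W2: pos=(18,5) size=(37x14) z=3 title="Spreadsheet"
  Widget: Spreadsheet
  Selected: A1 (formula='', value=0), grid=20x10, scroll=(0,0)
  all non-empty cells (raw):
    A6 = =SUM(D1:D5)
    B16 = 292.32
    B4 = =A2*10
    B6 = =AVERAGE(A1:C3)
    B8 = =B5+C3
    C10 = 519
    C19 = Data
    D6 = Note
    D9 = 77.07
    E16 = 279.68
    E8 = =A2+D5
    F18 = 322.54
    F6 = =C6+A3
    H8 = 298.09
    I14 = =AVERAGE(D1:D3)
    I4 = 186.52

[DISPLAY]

                  ┃#┃   [ ] setup.py               
                ┏━━━━━━━━━━━━━━━━━━━━━━━━━━━━━━━━━━
                ┃ Spreadsheet                      
                ┠──────────────────────────────────
                ┃A1:                               
                ┃       A       B       C       D  
                ┃----------------------------------
                ┃  1      [0]       0       0      
                ┃  2        0       0       0      
                ┃  3        0       0       0      
                ┃  4        0       0       0      
                ┃  5        0       0       0      
                ┃  6        0       0       0Note  
                ┃  7        0       0       0      
                ┗━━━━━━━━━━━━━━━━━━━━━━━━━━━━━━━━━━
                                                   
                                                   


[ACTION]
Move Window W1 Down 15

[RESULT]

                  ┃# auth configuration   █┃       
                ┏━━━━━━━━━━━━━━━━━━━━━━━━━━━━━━━━━━
                ┃ Spreadsheet                      
                ┠──────────────────────────────────
                ┃A1:                               
                ┃       A       B       C       D  
                ┃----------------------------------
                ┃  1      [0]       0       0      
                ┃  2        0       0       0      
                ┃  3        0       0       0      
                ┃  4        0       0       0      
                ┃  5        0       0       0      
                ┃  6        0       0       0Note  
                ┃  7        0       0       0      
                ┗━━━━━━━━━━━━━━━━━━━━━━━━━━━━━━━━━━
                    ┃     [x] test.html            
                    ┃     [x] handler.yaml         


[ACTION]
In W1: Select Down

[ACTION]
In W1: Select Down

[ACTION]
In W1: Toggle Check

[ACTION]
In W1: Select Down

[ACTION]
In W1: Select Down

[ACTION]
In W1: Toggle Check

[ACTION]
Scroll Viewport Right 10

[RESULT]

            ┃# auth configuration   █┃             
          ┏━━━━━━━━━━━━━━━━━━━━━━━━━━━━━━━━━━━┓    
          ┃ Spreadsheet                       ┃    
          ┠───────────────────────────────────┨┓   
          ┃A1:                                ┃┃   
          ┃       A       B       C       D   ┃┨   
          ┃-----------------------------------┃┃   
          ┃  1      [0]       0       0       ┃┃   
          ┃  2        0       0       0       ┃┃   
          ┃  3        0       0       0       ┃┃   
          ┃  4        0       0       0       ┃┃   
          ┃  5        0       0       0       ┃┃   
          ┃  6        0       0       0Note   ┃┃   
          ┃  7        0       0       0       ┃┃   
          ┗━━━━━━━━━━━━━━━━━━━━━━━━━━━━━━━━━━━┛┃   
              ┃     [x] test.html              ┃   
              ┃     [x] handler.yaml           ┃   
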